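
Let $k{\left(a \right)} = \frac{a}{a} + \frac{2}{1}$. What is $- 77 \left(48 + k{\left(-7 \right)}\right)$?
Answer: $-3927$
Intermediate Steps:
$k{\left(a \right)} = 3$ ($k{\left(a \right)} = 1 + 2 \cdot 1 = 1 + 2 = 3$)
$- 77 \left(48 + k{\left(-7 \right)}\right) = - 77 \left(48 + 3\right) = \left(-77\right) 51 = -3927$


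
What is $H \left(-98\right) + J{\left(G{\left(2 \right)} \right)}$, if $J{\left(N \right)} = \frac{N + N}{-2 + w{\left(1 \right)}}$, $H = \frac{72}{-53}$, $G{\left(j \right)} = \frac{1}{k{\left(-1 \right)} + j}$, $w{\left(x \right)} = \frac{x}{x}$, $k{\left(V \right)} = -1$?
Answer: $\frac{6950}{53} \approx 131.13$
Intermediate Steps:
$w{\left(x \right)} = 1$
$G{\left(j \right)} = \frac{1}{-1 + j}$
$H = - \frac{72}{53}$ ($H = 72 \left(- \frac{1}{53}\right) = - \frac{72}{53} \approx -1.3585$)
$J{\left(N \right)} = - 2 N$ ($J{\left(N \right)} = \frac{N + N}{-2 + 1} = \frac{2 N}{-1} = 2 N \left(-1\right) = - 2 N$)
$H \left(-98\right) + J{\left(G{\left(2 \right)} \right)} = \left(- \frac{72}{53}\right) \left(-98\right) - \frac{2}{-1 + 2} = \frac{7056}{53} - \frac{2}{1} = \frac{7056}{53} - 2 = \frac{6950}{53}$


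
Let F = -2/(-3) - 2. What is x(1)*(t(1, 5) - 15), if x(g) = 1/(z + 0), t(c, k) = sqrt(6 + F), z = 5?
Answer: -3 + sqrt(42)/15 ≈ -2.5680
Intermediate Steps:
F = -4/3 (F = -2*(-1/3) - 2 = 2/3 - 2 = -4/3 ≈ -1.3333)
t(c, k) = sqrt(42)/3 (t(c, k) = sqrt(6 - 4/3) = sqrt(14/3) = sqrt(42)/3)
x(g) = 1/5 (x(g) = 1/(5 + 0) = 1/5)
x(1)*(t(1, 5) - 15) = (sqrt(42)/3 - 15)/5 = (-15 + sqrt(42)/3)/5 = -3 + sqrt(42)/15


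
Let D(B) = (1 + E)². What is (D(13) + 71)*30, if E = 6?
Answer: 3600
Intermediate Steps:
D(B) = 49 (D(B) = (1 + 6)² = 7² = 49)
(D(13) + 71)*30 = (49 + 71)*30 = 120*30 = 3600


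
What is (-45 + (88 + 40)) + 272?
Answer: 355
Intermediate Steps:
(-45 + (88 + 40)) + 272 = (-45 + 128) + 272 = 83 + 272 = 355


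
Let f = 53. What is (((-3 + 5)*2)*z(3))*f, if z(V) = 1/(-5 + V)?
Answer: -106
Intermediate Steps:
(((-3 + 5)*2)*z(3))*f = (((-3 + 5)*2)/(-5 + 3))*53 = ((2*2)/(-2))*53 = (4*(-½))*53 = -2*53 = -106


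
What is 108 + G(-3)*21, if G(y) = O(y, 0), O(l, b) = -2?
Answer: 66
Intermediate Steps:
G(y) = -2
108 + G(-3)*21 = 108 - 2*21 = 108 - 42 = 66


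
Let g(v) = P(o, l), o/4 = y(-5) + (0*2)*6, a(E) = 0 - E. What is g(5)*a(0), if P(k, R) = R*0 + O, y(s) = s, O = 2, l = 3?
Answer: 0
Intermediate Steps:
a(E) = -E
o = -20 (o = 4*(-5 + (0*2)*6) = 4*(-5 + 0*6) = 4*(-5 + 0) = 4*(-5) = -20)
P(k, R) = 2 (P(k, R) = R*0 + 2 = 0 + 2 = 2)
g(v) = 2
g(5)*a(0) = 2*(-1*0) = 2*0 = 0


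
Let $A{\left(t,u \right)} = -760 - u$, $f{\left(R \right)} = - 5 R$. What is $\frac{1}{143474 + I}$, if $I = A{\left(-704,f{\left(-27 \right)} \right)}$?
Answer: $\frac{1}{142579} \approx 7.0137 \cdot 10^{-6}$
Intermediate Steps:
$I = -895$ ($I = -760 - \left(-5\right) \left(-27\right) = -760 - 135 = -895$)
$\frac{1}{143474 + I} = \frac{1}{143474 - 895} = \frac{1}{142579}$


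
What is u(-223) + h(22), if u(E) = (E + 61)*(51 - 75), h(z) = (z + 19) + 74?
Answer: 4003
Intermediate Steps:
h(z) = 93 + z (h(z) = (19 + z) + 74 = 93 + z)
u(E) = -1464 - 24*E (u(E) = (61 + E)*(-24) = -1464 - 24*E)
u(-223) + h(22) = (-1464 - 24*(-223)) + (93 + 22) = (-1464 + 5352) + 115 = 3888 + 115 = 4003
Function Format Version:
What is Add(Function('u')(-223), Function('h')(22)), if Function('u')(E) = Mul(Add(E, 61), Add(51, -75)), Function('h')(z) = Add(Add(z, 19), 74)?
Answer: 4003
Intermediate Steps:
Function('h')(z) = Add(93, z) (Function('h')(z) = Add(Add(19, z), 74) = Add(93, z))
Function('u')(E) = Add(-1464, Mul(-24, E)) (Function('u')(E) = Mul(Add(61, E), -24) = Add(-1464, Mul(-24, E)))
Add(Function('u')(-223), Function('h')(22)) = Add(Add(-1464, Mul(-24, -223)), Add(93, 22)) = Add(Add(-1464, 5352), 115) = Add(3888, 115) = 4003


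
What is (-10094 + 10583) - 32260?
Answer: -31771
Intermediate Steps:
(-10094 + 10583) - 32260 = 489 - 32260 = -31771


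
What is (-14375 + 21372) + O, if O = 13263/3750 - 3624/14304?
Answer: 2607605583/372500 ≈ 7000.3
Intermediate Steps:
O = 1223083/372500 (O = 13263*(1/3750) - 3624*1/14304 = 4421/1250 - 151/596 = 1223083/372500 ≈ 3.2834)
(-14375 + 21372) + O = (-14375 + 21372) + 1223083/372500 = 6997 + 1223083/372500 = 2607605583/372500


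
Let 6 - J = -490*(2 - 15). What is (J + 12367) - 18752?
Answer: -12749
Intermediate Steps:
J = -6364 (J = 6 - (-490)*(2 - 15) = 6 - (-490)*(-13) = 6 - 1*6370 = 6 - 6370 = -6364)
(J + 12367) - 18752 = (-6364 + 12367) - 18752 = 6003 - 18752 = -12749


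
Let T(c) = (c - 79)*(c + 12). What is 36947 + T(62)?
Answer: 35689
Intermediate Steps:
T(c) = (-79 + c)*(12 + c)
36947 + T(62) = 36947 + (-948 + 62**2 - 67*62) = 36947 + (-948 + 3844 - 4154) = 36947 - 1258 = 35689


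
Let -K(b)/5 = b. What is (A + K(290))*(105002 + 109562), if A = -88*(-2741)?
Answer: 51443435512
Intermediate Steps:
A = 241208
K(b) = -5*b
(A + K(290))*(105002 + 109562) = (241208 - 5*290)*(105002 + 109562) = (241208 - 1450)*214564 = 239758*214564 = 51443435512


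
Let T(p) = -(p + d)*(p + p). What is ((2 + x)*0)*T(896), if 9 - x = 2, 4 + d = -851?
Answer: 0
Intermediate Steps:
d = -855 (d = -4 - 851 = -855)
x = 7 (x = 9 - 1*2 = 9 - 2 = 7)
T(p) = -2*p*(-855 + p) (T(p) = -(p - 855)*(p + p) = -(-855 + p)*2*p = -2*p*(-855 + p))
((2 + x)*0)*T(896) = ((2 + 7)*0)*(2*896*(855 - 1*896)) = (9*0)*(2*896*(855 - 896)) = 0*(2*896*(-41)) = 0*(-73472) = 0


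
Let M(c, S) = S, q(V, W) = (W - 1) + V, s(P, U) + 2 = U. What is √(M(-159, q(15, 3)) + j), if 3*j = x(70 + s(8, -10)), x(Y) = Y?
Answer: √327/3 ≈ 6.0277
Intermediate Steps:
s(P, U) = -2 + U
q(V, W) = -1 + V + W (q(V, W) = (-1 + W) + V = -1 + V + W)
j = 58/3 (j = (70 + (-2 - 10))/3 = (70 - 12)/3 = (⅓)*58 = 58/3 ≈ 19.333)
√(M(-159, q(15, 3)) + j) = √((-1 + 15 + 3) + 58/3) = √(17 + 58/3) = √(109/3) = √327/3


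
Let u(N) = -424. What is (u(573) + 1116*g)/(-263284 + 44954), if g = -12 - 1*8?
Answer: 11372/109165 ≈ 0.10417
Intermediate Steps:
g = -20 (g = -12 - 8 = -20)
(u(573) + 1116*g)/(-263284 + 44954) = (-424 + 1116*(-20))/(-263284 + 44954) = (-424 - 22320)/(-218330) = -22744*(-1/218330) = 11372/109165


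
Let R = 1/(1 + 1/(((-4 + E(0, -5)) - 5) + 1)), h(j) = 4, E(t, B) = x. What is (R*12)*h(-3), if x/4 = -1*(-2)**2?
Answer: 1152/23 ≈ 50.087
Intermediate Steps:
x = -16 (x = 4*(-1*(-2)**2) = 4*(-1*4) = 4*(-4) = -16)
E(t, B) = -16
R = 24/23 (R = 1/(1 + 1/(((-4 - 16) - 5) + 1)) = 1/(1 + 1/((-20 - 5) + 1)) = 1/(1 + 1/(-25 + 1)) = 1/(1 + 1/(-24)) = 1/(1 - 1/24) = 1/(23/24) = 24/23 ≈ 1.0435)
(R*12)*h(-3) = ((24/23)*12)*4 = (288/23)*4 = 1152/23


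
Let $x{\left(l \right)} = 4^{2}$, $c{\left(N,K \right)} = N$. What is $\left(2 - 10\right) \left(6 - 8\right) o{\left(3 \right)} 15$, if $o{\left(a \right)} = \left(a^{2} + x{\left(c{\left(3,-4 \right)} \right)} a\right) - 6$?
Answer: $12240$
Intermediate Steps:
$x{\left(l \right)} = 16$
$o{\left(a \right)} = -6 + a^{2} + 16 a$ ($o{\left(a \right)} = \left(a^{2} + 16 a\right) - 6 = -6 + a^{2} + 16 a$)
$\left(2 - 10\right) \left(6 - 8\right) o{\left(3 \right)} 15 = \left(2 - 10\right) \left(6 - 8\right) \left(-6 + 3^{2} + 16 \cdot 3\right) 15 = \left(-8\right) \left(-2\right) \left(-6 + 9 + 48\right) 15 = 16 \cdot 51 \cdot 15 = 816 \cdot 15 = 12240$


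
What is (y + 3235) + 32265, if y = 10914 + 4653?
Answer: 51067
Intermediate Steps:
y = 15567
(y + 3235) + 32265 = (15567 + 3235) + 32265 = 18802 + 32265 = 51067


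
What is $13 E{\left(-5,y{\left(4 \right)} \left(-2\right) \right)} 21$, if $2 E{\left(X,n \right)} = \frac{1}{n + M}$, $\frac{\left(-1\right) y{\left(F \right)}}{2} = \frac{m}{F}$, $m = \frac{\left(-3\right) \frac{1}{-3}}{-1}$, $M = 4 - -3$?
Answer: $\frac{91}{4} \approx 22.75$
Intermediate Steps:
$M = 7$ ($M = 4 + 3 = 7$)
$m = -1$ ($m = \left(-3\right) \left(- \frac{1}{3}\right) \left(-1\right) = 1 \left(-1\right) = -1$)
$y{\left(F \right)} = \frac{2}{F}$ ($y{\left(F \right)} = - 2 \left(- \frac{1}{F}\right) = \frac{2}{F}$)
$E{\left(X,n \right)} = \frac{1}{2 \left(7 + n\right)}$ ($E{\left(X,n \right)} = \frac{1}{2 \left(n + 7\right)} = \frac{1}{2 \left(7 + n\right)}$)
$13 E{\left(-5,y{\left(4 \right)} \left(-2\right) \right)} 21 = 13 \frac{1}{2 \left(7 + \frac{2}{4} \left(-2\right)\right)} 21 = 13 \frac{1}{2 \left(7 + 2 \cdot \frac{1}{4} \left(-2\right)\right)} 21 = 13 \frac{1}{2 \left(7 + \frac{1}{2} \left(-2\right)\right)} 21 = 13 \frac{1}{2 \left(7 - 1\right)} 21 = 13 \frac{1}{2 \cdot 6} \cdot 21 = 13 \cdot \frac{1}{2} \cdot \frac{1}{6} \cdot 21 = 13 \cdot \frac{1}{12} \cdot 21 = \frac{13}{12} \cdot 21 = \frac{91}{4}$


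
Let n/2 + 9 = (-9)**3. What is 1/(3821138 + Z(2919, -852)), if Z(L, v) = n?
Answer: 1/3819662 ≈ 2.6180e-7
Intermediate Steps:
n = -1476 (n = -18 + 2*(-9)**3 = -18 + 2*(-729) = -18 - 1458 = -1476)
Z(L, v) = -1476
1/(3821138 + Z(2919, -852)) = 1/(3821138 - 1476) = 1/3819662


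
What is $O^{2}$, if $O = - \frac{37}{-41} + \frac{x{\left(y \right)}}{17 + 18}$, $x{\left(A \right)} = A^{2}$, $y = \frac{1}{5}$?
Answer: $\frac{1050797056}{1287015625} \approx 0.81646$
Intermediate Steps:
$y = \frac{1}{5} \approx 0.2$
$O = \frac{32416}{35875}$ ($O = - \frac{37}{-41} + \frac{1}{25 \left(17 + 18\right)} = \left(-37\right) \left(- \frac{1}{41}\right) + \frac{1}{25 \cdot 35} = \frac{37}{41} + \frac{1}{25} \cdot \frac{1}{35} = \frac{37}{41} + \frac{1}{875} = \frac{32416}{35875} \approx 0.90358$)
$O^{2} = \left(\frac{32416}{35875}\right)^{2} = \frac{1050797056}{1287015625}$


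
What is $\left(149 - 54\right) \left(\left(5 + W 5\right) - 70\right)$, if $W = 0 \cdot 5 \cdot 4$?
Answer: $-6175$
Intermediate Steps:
$W = 0$ ($W = 0 \cdot 4 = 0$)
$\left(149 - 54\right) \left(\left(5 + W 5\right) - 70\right) = \left(149 - 54\right) \left(\left(5 + 0 \cdot 5\right) - 70\right) = 95 \left(\left(5 + 0\right) - 70\right) = 95 \left(5 - 70\right) = 95 \left(-65\right) = -6175$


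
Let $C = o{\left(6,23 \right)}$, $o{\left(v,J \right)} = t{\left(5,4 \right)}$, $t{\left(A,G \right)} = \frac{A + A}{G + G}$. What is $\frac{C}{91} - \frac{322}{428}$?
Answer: $- \frac{28767}{38948} \approx -0.7386$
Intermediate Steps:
$t{\left(A,G \right)} = \frac{A}{G}$ ($t{\left(A,G \right)} = \frac{2 A}{2 G} = 2 A \frac{1}{2 G} = \frac{A}{G}$)
$o{\left(v,J \right)} = \frac{5}{4}$
$C = \frac{5}{4} \approx 1.25$
$\frac{C}{91} - \frac{322}{428} = \frac{5}{4 \cdot 91} - \frac{322}{428} = \frac{5}{4} \cdot \frac{1}{91} - \frac{161}{214} = \frac{5}{364} - \frac{161}{214} = - \frac{28767}{38948}$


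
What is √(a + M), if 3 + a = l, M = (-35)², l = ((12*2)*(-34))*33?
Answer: I*√25706 ≈ 160.33*I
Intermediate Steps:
l = -26928 (l = (24*(-34))*33 = -816*33 = -26928)
M = 1225
a = -26931 (a = -3 - 26928 = -26931)
√(a + M) = √(-26931 + 1225) = √(-25706) = I*√25706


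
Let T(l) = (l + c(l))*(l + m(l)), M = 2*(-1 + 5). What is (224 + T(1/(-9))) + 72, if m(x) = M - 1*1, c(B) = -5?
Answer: 21124/81 ≈ 260.79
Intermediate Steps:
M = 8 (M = 2*4 = 8)
m(x) = 7 (m(x) = 8 - 1*1 = 8 - 1 = 7)
T(l) = (-5 + l)*(7 + l) (T(l) = (l - 5)*(l + 7) = (-5 + l)*(7 + l))
(224 + T(1/(-9))) + 72 = (224 + (-35 + (1/(-9))² + 2/(-9))) + 72 = (224 + (-35 + (-⅑)² + 2*(-⅑))) + 72 = (224 + (-35 + 1/81 - 2/9)) + 72 = (224 - 2852/81) + 72 = 15292/81 + 72 = 21124/81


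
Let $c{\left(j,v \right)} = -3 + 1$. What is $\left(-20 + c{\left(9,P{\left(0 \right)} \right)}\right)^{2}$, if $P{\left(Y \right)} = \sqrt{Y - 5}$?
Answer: $484$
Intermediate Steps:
$P{\left(Y \right)} = \sqrt{-5 + Y}$
$c{\left(j,v \right)} = -2$
$\left(-20 + c{\left(9,P{\left(0 \right)} \right)}\right)^{2} = \left(-20 - 2\right)^{2} = \left(-22\right)^{2} = 484$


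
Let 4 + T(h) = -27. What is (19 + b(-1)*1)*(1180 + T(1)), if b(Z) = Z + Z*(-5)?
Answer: 26427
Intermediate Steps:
b(Z) = -4*Z (b(Z) = Z - 5*Z = -4*Z)
T(h) = -31 (T(h) = -4 - 27 = -31)
(19 + b(-1)*1)*(1180 + T(1)) = (19 - 4*(-1)*1)*(1180 - 31) = (19 + 4*1)*1149 = (19 + 4)*1149 = 23*1149 = 26427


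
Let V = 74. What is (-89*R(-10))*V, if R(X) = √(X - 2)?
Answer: -13172*I*√3 ≈ -22815.0*I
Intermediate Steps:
R(X) = √(-2 + X)
(-89*R(-10))*V = -89*√(-2 - 10)*74 = -178*I*√3*74 = -13172*I*√3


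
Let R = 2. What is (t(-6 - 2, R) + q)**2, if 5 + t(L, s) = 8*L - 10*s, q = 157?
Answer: 4624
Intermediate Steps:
t(L, s) = -5 - 10*s + 8*L (t(L, s) = -5 + (8*L - 10*s) = -5 + (-10*s + 8*L) = -5 - 10*s + 8*L)
(t(-6 - 2, R) + q)**2 = ((-5 - 10*2 + 8*(-6 - 2)) + 157)**2 = ((-5 - 20 + 8*(-8)) + 157)**2 = ((-5 - 20 - 64) + 157)**2 = (-89 + 157)**2 = 68**2 = 4624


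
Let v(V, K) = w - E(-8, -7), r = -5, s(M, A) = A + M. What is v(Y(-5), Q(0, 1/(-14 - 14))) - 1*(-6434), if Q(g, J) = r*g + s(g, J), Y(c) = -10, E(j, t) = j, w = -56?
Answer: 6386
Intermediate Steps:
Q(g, J) = J - 4*g (Q(g, J) = -5*g + (J + g) = J - 4*g)
v(V, K) = -48 (v(V, K) = -56 - 1*(-8) = -56 + 8 = -48)
v(Y(-5), Q(0, 1/(-14 - 14))) - 1*(-6434) = -48 - 1*(-6434) = -48 + 6434 = 6386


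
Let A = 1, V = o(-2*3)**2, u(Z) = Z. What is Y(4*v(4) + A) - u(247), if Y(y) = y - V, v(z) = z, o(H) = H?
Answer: -266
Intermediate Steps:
V = 36 (V = (-2*3)**2 = (-6)**2 = 36)
Y(y) = -36 + y (Y(y) = y - 1*36 = y - 36 = -36 + y)
Y(4*v(4) + A) - u(247) = (-36 + (4*4 + 1)) - 1*247 = (-36 + (16 + 1)) - 247 = (-36 + 17) - 247 = -19 - 247 = -266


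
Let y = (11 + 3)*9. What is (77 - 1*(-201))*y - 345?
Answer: 34683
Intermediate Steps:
y = 126 (y = 14*9 = 126)
(77 - 1*(-201))*y - 345 = (77 - 1*(-201))*126 - 345 = (77 + 201)*126 - 345 = 278*126 - 345 = 35028 - 345 = 34683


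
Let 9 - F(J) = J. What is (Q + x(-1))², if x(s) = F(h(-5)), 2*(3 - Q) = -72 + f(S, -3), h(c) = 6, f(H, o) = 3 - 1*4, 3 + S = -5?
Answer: 7225/4 ≈ 1806.3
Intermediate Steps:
S = -8 (S = -3 - 5 = -8)
f(H, o) = -1 (f(H, o) = 3 - 4 = -1)
Q = 79/2 (Q = 3 - (-72 - 1)/2 = 3 - ½*(-73) = 3 + 73/2 = 79/2 ≈ 39.500)
F(J) = 9 - J
x(s) = 3 (x(s) = 9 - 1*6 = 9 - 6 = 3)
(Q + x(-1))² = (79/2 + 3)² = (85/2)² = 7225/4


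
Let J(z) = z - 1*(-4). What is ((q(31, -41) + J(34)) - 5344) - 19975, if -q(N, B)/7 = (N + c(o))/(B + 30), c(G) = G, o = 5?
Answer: -277839/11 ≈ -25258.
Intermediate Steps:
J(z) = 4 + z (J(z) = z + 4 = 4 + z)
q(N, B) = -7*(5 + N)/(30 + B) (q(N, B) = -7*(N + 5)/(B + 30) = -7*(5 + N)/(30 + B))
((q(31, -41) + J(34)) - 5344) - 19975 = ((7*(-5 - 1*31)/(30 - 41) + (4 + 34)) - 5344) - 19975 = ((7*(-5 - 31)/(-11) + 38) - 5344) - 19975 = ((7*(-1/11)*(-36) + 38) - 5344) - 19975 = ((252/11 + 38) - 5344) - 19975 = (670/11 - 5344) - 19975 = -58114/11 - 19975 = -277839/11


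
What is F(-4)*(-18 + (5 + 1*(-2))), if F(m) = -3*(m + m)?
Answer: -360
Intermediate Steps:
F(m) = -6*m
F(-4)*(-18 + (5 + 1*(-2))) = (-6*(-4))*(-18 + (5 + 1*(-2))) = 24*(-18 + (5 - 2)) = 24*(-18 + 3) = 24*(-15) = -360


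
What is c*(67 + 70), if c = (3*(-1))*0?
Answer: 0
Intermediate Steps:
c = 0 (c = -3*0 = 0)
c*(67 + 70) = 0*(67 + 70) = 0*137 = 0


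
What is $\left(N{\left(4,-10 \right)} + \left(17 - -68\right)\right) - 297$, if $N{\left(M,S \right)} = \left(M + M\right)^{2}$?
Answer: $-148$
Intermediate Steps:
$N{\left(M,S \right)} = 4 M^{2}$ ($N{\left(M,S \right)} = \left(2 M\right)^{2} = 4 M^{2}$)
$\left(N{\left(4,-10 \right)} + \left(17 - -68\right)\right) - 297 = \left(4 \cdot 4^{2} + \left(17 - -68\right)\right) - 297 = \left(4 \cdot 16 + \left(17 + 68\right)\right) - 297 = \left(64 + 85\right) - 297 = 149 - 297 = -148$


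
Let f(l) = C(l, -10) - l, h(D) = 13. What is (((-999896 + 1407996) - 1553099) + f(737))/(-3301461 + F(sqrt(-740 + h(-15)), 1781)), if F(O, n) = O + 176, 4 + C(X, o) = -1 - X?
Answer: 1892425312115/5449241325976 + 573239*I*sqrt(727)/5449241325976 ≈ 0.34728 + 2.8364e-6*I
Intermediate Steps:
C(X, o) = -5 - X (C(X, o) = -4 + (-1 - X) = -5 - X)
F(O, n) = 176 + O
f(l) = -5 - 2*l (f(l) = (-5 - l) - l = -5 - 2*l)
(((-999896 + 1407996) - 1553099) + f(737))/(-3301461 + F(sqrt(-740 + h(-15)), 1781)) = (((-999896 + 1407996) - 1553099) + (-5 - 2*737))/(-3301461 + (176 + sqrt(-740 + 13))) = ((408100 - 1553099) + (-5 - 1474))/(-3301461 + (176 + sqrt(-727))) = (-1144999 - 1479)/(-3301461 + (176 + I*sqrt(727))) = -1146478/(-3301285 + I*sqrt(727))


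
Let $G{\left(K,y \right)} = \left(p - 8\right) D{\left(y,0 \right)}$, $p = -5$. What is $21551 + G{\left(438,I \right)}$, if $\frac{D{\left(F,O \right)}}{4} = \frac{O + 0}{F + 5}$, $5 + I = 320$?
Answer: $21551$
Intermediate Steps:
$I = 315$ ($I = -5 + 320 = 315$)
$D{\left(F,O \right)} = \frac{4 O}{5 + F}$ ($D{\left(F,O \right)} = 4 \frac{O + 0}{F + 5} = 4 \frac{O}{5 + F} = \frac{4 O}{5 + F}$)
$G{\left(K,y \right)} = 0$ ($G{\left(K,y \right)} = \left(-5 - 8\right) 4 \cdot 0 \frac{1}{5 + y} = \left(-13\right) 0 = 0$)
$21551 + G{\left(438,I \right)} = 21551 + 0 = 21551$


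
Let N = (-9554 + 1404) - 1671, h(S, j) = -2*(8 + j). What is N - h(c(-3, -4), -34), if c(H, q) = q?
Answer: -9873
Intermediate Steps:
h(S, j) = -16 - 2*j
N = -9821 (N = -8150 - 1671 = -9821)
N - h(c(-3, -4), -34) = -9821 - (-16 - 2*(-34)) = -9821 - (-16 + 68) = -9821 - 1*52 = -9821 - 52 = -9873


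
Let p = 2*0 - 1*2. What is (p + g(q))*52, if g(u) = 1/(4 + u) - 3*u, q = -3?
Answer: 416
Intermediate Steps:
p = -2 (p = 0 - 2 = -2)
(p + g(q))*52 = (-2 + (1 - 12*(-3) - 3*(-3)**2)/(4 - 3))*52 = (-2 + (1 + 36 - 3*9)/1)*52 = (-2 + 1*(1 + 36 - 27))*52 = (-2 + 1*10)*52 = (-2 + 10)*52 = 8*52 = 416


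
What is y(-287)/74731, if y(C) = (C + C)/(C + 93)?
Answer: 287/7248907 ≈ 3.9592e-5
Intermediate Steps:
y(C) = 2*C/(93 + C) (y(C) = (2*C)/(93 + C) = 2*C/(93 + C))
y(-287)/74731 = (2*(-287)/(93 - 287))/74731 = (2*(-287)/(-194))*(1/74731) = (2*(-287)*(-1/194))*(1/74731) = (287/97)*(1/74731) = 287/7248907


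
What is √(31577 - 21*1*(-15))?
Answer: 2*√7973 ≈ 178.58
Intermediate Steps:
√(31577 - 21*1*(-15)) = √(31577 - 21*(-15)) = √(31577 + 315) = √31892 = 2*√7973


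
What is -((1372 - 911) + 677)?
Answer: -1138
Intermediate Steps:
-((1372 - 911) + 677) = -(461 + 677) = -1*1138 = -1138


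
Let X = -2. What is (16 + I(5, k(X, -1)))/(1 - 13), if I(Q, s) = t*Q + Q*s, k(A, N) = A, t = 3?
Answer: -7/4 ≈ -1.7500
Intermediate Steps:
I(Q, s) = 3*Q + Q*s
(16 + I(5, k(X, -1)))/(1 - 13) = (16 + 5*(3 - 2))/(1 - 13) = (16 + 5*1)/(-12) = (16 + 5)*(-1/12) = 21*(-1/12) = -7/4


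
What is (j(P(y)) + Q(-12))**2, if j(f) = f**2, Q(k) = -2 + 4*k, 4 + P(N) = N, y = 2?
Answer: 2116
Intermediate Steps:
P(N) = -4 + N
(j(P(y)) + Q(-12))**2 = ((-4 + 2)**2 + (-2 + 4*(-12)))**2 = ((-2)**2 + (-2 - 48))**2 = (4 - 50)**2 = (-46)**2 = 2116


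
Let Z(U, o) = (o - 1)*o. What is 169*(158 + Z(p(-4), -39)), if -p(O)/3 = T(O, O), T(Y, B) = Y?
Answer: 290342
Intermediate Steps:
p(O) = -3*O
Z(U, o) = o*(-1 + o) (Z(U, o) = (-1 + o)*o = o*(-1 + o))
169*(158 + Z(p(-4), -39)) = 169*(158 - 39*(-1 - 39)) = 169*(158 - 39*(-40)) = 169*(158 + 1560) = 169*1718 = 290342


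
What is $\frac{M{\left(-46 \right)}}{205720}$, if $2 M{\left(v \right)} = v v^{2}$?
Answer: $- \frac{12167}{51430} \approx -0.23657$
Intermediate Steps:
$M{\left(v \right)} = \frac{v^{3}}{2}$ ($M{\left(v \right)} = \frac{v v^{2}}{2} = \frac{v^{3}}{2}$)
$\frac{M{\left(-46 \right)}}{205720} = \frac{\frac{1}{2} \left(-46\right)^{3}}{205720} = \frac{1}{2} \left(-97336\right) \frac{1}{205720} = \left(-48668\right) \frac{1}{205720} = - \frac{12167}{51430}$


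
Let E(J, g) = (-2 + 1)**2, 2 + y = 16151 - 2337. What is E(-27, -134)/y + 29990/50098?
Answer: 207135989/345976788 ≈ 0.59870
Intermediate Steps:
y = 13812 (y = -2 + (16151 - 2337) = -2 + 13814 = 13812)
E(J, g) = 1 (E(J, g) = (-1)**2 = 1)
E(-27, -134)/y + 29990/50098 = 1/13812 + 29990/50098 = 1*(1/13812) + 29990*(1/50098) = 1/13812 + 14995/25049 = 207135989/345976788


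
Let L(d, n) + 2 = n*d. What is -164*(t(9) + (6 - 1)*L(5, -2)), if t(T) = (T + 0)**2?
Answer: -3444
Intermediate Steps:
L(d, n) = -2 + d*n (L(d, n) = -2 + n*d = -2 + d*n)
t(T) = T**2
-164*(t(9) + (6 - 1)*L(5, -2)) = -164*(9**2 + (6 - 1)*(-2 + 5*(-2))) = -164*(81 + 5*(-2 - 10)) = -164*(81 + 5*(-12)) = -164*(81 - 60) = -164*21 = -3444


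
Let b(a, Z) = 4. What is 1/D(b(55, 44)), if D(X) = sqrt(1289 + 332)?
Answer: sqrt(1621)/1621 ≈ 0.024838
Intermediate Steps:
D(X) = sqrt(1621)
1/D(b(55, 44)) = 1/(sqrt(1621)) = sqrt(1621)/1621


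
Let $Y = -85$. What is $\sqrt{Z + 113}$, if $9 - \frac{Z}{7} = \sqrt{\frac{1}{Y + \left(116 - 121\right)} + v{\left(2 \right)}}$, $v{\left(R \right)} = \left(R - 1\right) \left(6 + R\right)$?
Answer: $\frac{\sqrt{158400 - 210 \sqrt{7190}}}{30} \approx 12.499$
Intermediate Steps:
$v{\left(R \right)} = \left(-1 + R\right) \left(6 + R\right)$
$Z = 63 - \frac{7 \sqrt{7190}}{30}$ ($Z = 63 - 7 \sqrt{\frac{1}{-85 + \left(116 - 121\right)} + \left(-6 + 2^{2} + 5 \cdot 2\right)} = 63 - 7 \sqrt{\frac{1}{-85 + \left(116 - 121\right)} + \left(-6 + 4 + 10\right)} = 63 - 7 \sqrt{\frac{1}{-85 - 5} + 8} = 63 - 7 \sqrt{\frac{1}{-90} + 8} = 63 - 7 \sqrt{- \frac{1}{90} + 8} = 63 - 7 \sqrt{\frac{719}{90}} = 63 - 7 \frac{\sqrt{7190}}{30} = 63 - \frac{7 \sqrt{7190}}{30} \approx 43.215$)
$\sqrt{Z + 113} = \sqrt{\left(63 - \frac{7 \sqrt{7190}}{30}\right) + 113} = \sqrt{176 - \frac{7 \sqrt{7190}}{30}}$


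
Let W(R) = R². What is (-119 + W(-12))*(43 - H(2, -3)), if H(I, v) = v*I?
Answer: 1225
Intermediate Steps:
H(I, v) = I*v
(-119 + W(-12))*(43 - H(2, -3)) = (-119 + (-12)²)*(43 - 2*(-3)) = (-119 + 144)*(43 - 1*(-6)) = 25*(43 + 6) = 25*49 = 1225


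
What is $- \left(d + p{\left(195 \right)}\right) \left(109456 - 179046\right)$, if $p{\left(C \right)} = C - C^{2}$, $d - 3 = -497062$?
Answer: $-37222925510$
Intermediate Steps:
$d = -497059$ ($d = 3 - 497062 = -497059$)
$- \left(d + p{\left(195 \right)}\right) \left(109456 - 179046\right) = - \left(-497059 + 195 \left(1 - 195\right)\right) \left(109456 - 179046\right) = - \left(-497059 + 195 \left(1 - 195\right)\right) \left(-69590\right) = - \left(-497059 + 195 \left(-194\right)\right) \left(-69590\right) = - \left(-497059 - 37830\right) \left(-69590\right) = - \left(-534889\right) \left(-69590\right) = \left(-1\right) 37222925510 = -37222925510$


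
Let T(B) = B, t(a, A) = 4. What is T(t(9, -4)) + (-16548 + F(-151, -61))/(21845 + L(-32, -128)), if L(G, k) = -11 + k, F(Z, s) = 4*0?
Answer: 35138/10853 ≈ 3.2376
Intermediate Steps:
F(Z, s) = 0
T(t(9, -4)) + (-16548 + F(-151, -61))/(21845 + L(-32, -128)) = 4 + (-16548 + 0)/(21845 + (-11 - 128)) = 4 - 16548/(21845 - 139) = 4 - 16548/21706 = 4 - 16548*1/21706 = 4 - 8274/10853 = 35138/10853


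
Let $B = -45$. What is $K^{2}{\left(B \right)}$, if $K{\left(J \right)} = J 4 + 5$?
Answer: $30625$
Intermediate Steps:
$K{\left(J \right)} = 5 + 4 J$ ($K{\left(J \right)} = 4 J + 5 = 5 + 4 J$)
$K^{2}{\left(B \right)} = \left(5 + 4 \left(-45\right)\right)^{2} = \left(5 - 180\right)^{2} = \left(-175\right)^{2} = 30625$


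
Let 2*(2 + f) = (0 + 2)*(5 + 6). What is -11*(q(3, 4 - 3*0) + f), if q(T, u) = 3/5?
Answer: -528/5 ≈ -105.60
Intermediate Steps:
f = 9 (f = -2 + ((0 + 2)*(5 + 6))/2 = -2 + (2*11)/2 = -2 + (1/2)*22 = -2 + 11 = 9)
q(T, u) = 3/5 (q(T, u) = 3*(1/5) = 3/5)
-11*(q(3, 4 - 3*0) + f) = -11*(3/5 + 9) = -11*48/5 = -528/5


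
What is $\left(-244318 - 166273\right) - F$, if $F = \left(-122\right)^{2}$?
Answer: $-425475$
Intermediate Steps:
$F = 14884$
$\left(-244318 - 166273\right) - F = \left(-244318 - 166273\right) - 14884 = -410591 - 14884 = -425475$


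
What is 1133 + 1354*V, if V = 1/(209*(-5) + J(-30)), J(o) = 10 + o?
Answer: 1205291/1065 ≈ 1131.7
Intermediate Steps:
V = -1/1065 (V = 1/(209*(-5) + (10 - 30)) = 1/(-1045 - 20) = 1/(-1065) = -1/1065 ≈ -0.00093897)
1133 + 1354*V = 1133 + 1354*(-1/1065) = 1133 - 1354/1065 = 1205291/1065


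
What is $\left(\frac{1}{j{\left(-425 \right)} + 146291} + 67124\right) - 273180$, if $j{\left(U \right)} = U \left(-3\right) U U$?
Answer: $- \frac{47484197013295}{230443166} \approx -2.0606 \cdot 10^{5}$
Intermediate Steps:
$j{\left(U \right)} = - 3 U^{3}$ ($j{\left(U \right)} = - 3 U U U = - 3 U^{2} U = - 3 U^{3}$)
$\left(\frac{1}{j{\left(-425 \right)} + 146291} + 67124\right) - 273180 = \left(\frac{1}{- 3 \left(-425\right)^{3} + 146291} + 67124\right) - 273180 = \left(\frac{1}{\left(-3\right) \left(-76765625\right) + 146291} + 67124\right) - 273180 = \left(\frac{1}{230296875 + 146291} + 67124\right) - 273180 = \left(\frac{1}{230443166} + 67124\right) - 273180 = \frac{15468267074585}{230443166} - 273180 = - \frac{47484197013295}{230443166}$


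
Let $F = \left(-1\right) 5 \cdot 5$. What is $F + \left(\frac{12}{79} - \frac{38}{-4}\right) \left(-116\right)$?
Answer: $- \frac{90425}{79} \approx -1144.6$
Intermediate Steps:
$F = -25$ ($F = \left(-5\right) 5 = -25$)
$F + \left(\frac{12}{79} - \frac{38}{-4}\right) \left(-116\right) = -25 + \left(\frac{12}{79} - \frac{38}{-4}\right) \left(-116\right) = -25 + \left(12 \cdot \frac{1}{79} - - \frac{19}{2}\right) \left(-116\right) = -25 + \left(\frac{12}{79} + \frac{19}{2}\right) \left(-116\right) = -25 + \frac{1525}{158} \left(-116\right) = -25 - \frac{88450}{79} = - \frac{90425}{79}$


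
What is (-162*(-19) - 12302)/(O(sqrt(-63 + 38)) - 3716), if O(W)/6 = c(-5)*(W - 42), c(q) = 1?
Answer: 9150208/3936481 + 69180*I/3936481 ≈ 2.3245 + 0.017574*I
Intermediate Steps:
O(W) = -252 + 6*W (O(W) = 6*(1*(W - 42)) = 6*(1*(-42 + W)) = 6*(-42 + W) = -252 + 6*W)
(-162*(-19) - 12302)/(O(sqrt(-63 + 38)) - 3716) = (-162*(-19) - 12302)/((-252 + 6*sqrt(-63 + 38)) - 3716) = (3078 - 12302)/((-252 + 6*sqrt(-25)) - 3716) = -9224/((-252 + 6*(5*I)) - 3716) = -9224/((-252 + 30*I) - 3716) = -9224*(-3968 - 30*I)/15745924 = -2306*(-3968 - 30*I)/3936481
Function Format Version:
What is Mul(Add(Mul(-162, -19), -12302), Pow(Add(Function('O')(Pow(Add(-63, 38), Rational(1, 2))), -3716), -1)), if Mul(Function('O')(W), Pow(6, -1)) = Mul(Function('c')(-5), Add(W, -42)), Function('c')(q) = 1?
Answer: Add(Rational(9150208, 3936481), Mul(Rational(69180, 3936481), I)) ≈ Add(2.3245, Mul(0.017574, I))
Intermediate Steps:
Function('O')(W) = Add(-252, Mul(6, W)) (Function('O')(W) = Mul(6, Mul(1, Add(W, -42))) = Mul(6, Mul(1, Add(-42, W))) = Mul(6, Add(-42, W)) = Add(-252, Mul(6, W)))
Mul(Add(Mul(-162, -19), -12302), Pow(Add(Function('O')(Pow(Add(-63, 38), Rational(1, 2))), -3716), -1)) = Mul(Add(Mul(-162, -19), -12302), Pow(Add(Add(-252, Mul(6, Pow(Add(-63, 38), Rational(1, 2)))), -3716), -1)) = Mul(Add(3078, -12302), Pow(Add(Add(-252, Mul(6, Pow(-25, Rational(1, 2)))), -3716), -1)) = Mul(-9224, Pow(Add(Add(-252, Mul(6, Mul(5, I))), -3716), -1)) = Mul(-9224, Pow(Add(Add(-252, Mul(30, I)), -3716), -1)) = Mul(-9224, Pow(Add(-3968, Mul(30, I)), -1)) = Mul(-9224, Mul(Rational(1, 15745924), Add(-3968, Mul(-30, I)))) = Mul(Rational(-2306, 3936481), Add(-3968, Mul(-30, I)))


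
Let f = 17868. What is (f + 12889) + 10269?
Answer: 41026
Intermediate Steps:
(f + 12889) + 10269 = (17868 + 12889) + 10269 = 30757 + 10269 = 41026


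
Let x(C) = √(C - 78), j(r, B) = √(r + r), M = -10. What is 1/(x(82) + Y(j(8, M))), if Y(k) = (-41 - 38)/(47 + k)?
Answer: 51/23 ≈ 2.2174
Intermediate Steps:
j(r, B) = √2*√r (j(r, B) = √(2*r) = √2*√r)
Y(k) = -79/(47 + k)
x(C) = √(-78 + C)
1/(x(82) + Y(j(8, M))) = 1/(√(-78 + 82) - 79/(47 + √2*√8)) = 1/(√4 - 79/(47 + √2*(2*√2))) = 1/(2 - 79/(47 + 4)) = 1/(2 - 79/51) = 1/(23/51) = 51/23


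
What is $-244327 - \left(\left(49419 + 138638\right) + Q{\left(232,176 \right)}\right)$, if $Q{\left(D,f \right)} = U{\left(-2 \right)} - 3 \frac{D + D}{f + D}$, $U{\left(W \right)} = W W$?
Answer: $- \frac{7350538}{17} \approx -4.3238 \cdot 10^{5}$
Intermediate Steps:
$U{\left(W \right)} = W^{2}$
$Q{\left(D,f \right)} = 4 - \frac{6 D}{D + f}$ ($Q{\left(D,f \right)} = \left(-2\right)^{2} - 3 \frac{D + D}{f + D} = 4 - 3 \frac{2 D}{D + f} = 4 - \frac{6 D}{D + f}$)
$-244327 - \left(\left(49419 + 138638\right) + Q{\left(232,176 \right)}\right) = -244327 - \left(\left(49419 + 138638\right) + \frac{2 \left(\left(-1\right) 232 + 2 \cdot 176\right)}{232 + 176}\right) = -244327 - \left(188057 + \frac{2 \left(-232 + 352\right)}{408}\right) = -244327 - \left(188057 + 2 \cdot \frac{1}{408} \cdot 120\right) = -244327 - \left(188057 + \frac{10}{17}\right) = -244327 - \frac{3196979}{17} = - \frac{7350538}{17}$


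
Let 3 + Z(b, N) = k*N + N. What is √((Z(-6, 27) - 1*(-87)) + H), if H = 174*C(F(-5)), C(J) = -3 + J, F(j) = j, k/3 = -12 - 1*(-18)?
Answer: I*√795 ≈ 28.196*I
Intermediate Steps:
k = 18 (k = 3*(-12 - 1*(-18)) = 3*(-12 + 18) = 3*6 = 18)
Z(b, N) = -3 + 19*N (Z(b, N) = -3 + (18*N + N) = -3 + 19*N)
H = -1392 (H = 174*(-3 - 5) = 174*(-8) = -1392)
√((Z(-6, 27) - 1*(-87)) + H) = √(((-3 + 19*27) - 1*(-87)) - 1392) = √(((-3 + 513) + 87) - 1392) = √((510 + 87) - 1392) = √(597 - 1392) = √(-795) = I*√795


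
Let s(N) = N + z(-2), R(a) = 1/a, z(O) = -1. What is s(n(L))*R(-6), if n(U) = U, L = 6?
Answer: -⅚ ≈ -0.83333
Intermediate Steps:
R(a) = 1/a
s(N) = -1 + N (s(N) = N - 1 = -1 + N)
s(n(L))*R(-6) = (-1 + 6)/(-6) = 5*(-⅙) = -⅚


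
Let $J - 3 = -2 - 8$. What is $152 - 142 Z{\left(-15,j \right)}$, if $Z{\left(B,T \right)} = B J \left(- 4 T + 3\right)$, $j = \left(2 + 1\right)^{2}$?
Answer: $492182$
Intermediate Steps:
$j = 9$ ($j = 3^{2} = 9$)
$J = -7$ ($J = 3 - 10 = -7$)
$Z{\left(B,T \right)} = - 7 B \left(3 - 4 T\right)$ ($Z{\left(B,T \right)} = B \left(-7\right) \left(- 4 T + 3\right) = - 7 B \left(3 - 4 T\right)$)
$152 - 142 Z{\left(-15,j \right)} = 152 - 142 \cdot 7 \left(-15\right) \left(-3 + 4 \cdot 9\right) = 152 - 142 \cdot 7 \left(-15\right) \left(-3 + 36\right) = 152 - 142 \cdot 7 \left(-15\right) 33 = 152 - -492030 = 152 + 492030 = 492182$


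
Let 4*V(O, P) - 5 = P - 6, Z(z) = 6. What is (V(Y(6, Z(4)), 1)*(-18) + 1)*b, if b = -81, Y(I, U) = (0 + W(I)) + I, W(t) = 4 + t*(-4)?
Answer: -81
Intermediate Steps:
W(t) = 4 - 4*t
Y(I, U) = 4 - 3*I (Y(I, U) = (0 + (4 - 4*I)) + I = (4 - 4*I) + I = 4 - 3*I)
V(O, P) = -1/4 + P/4 (V(O, P) = 5/4 + (P - 6)/4 = 5/4 + (-6 + P)/4 = 5/4 + (-3/2 + P/4) = -1/4 + P/4)
(V(Y(6, Z(4)), 1)*(-18) + 1)*b = ((-1/4 + (1/4)*1)*(-18) + 1)*(-81) = ((-1/4 + 1/4)*(-18) + 1)*(-81) = (0*(-18) + 1)*(-81) = (0 + 1)*(-81) = 1*(-81) = -81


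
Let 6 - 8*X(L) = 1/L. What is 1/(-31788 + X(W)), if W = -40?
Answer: -320/10171919 ≈ -3.1459e-5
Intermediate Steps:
X(L) = ¾ - 1/(8*L)
1/(-31788 + X(W)) = 1/(-31788 + (⅛)*(-1 + 6*(-40))/(-40)) = 1/(-31788 + (⅛)*(-1/40)*(-1 - 240)) = 1/(-31788 + (⅛)*(-1/40)*(-241)) = 1/(-31788 + 241/320) = 1/(-10171919/320) = -320/10171919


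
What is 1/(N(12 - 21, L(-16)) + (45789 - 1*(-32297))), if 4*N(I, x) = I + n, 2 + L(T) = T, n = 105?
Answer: 1/78110 ≈ 1.2802e-5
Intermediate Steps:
L(T) = -2 + T
N(I, x) = 105/4 + I/4 (N(I, x) = (I + 105)/4 = (105 + I)/4 = 105/4 + I/4)
1/(N(12 - 21, L(-16)) + (45789 - 1*(-32297))) = 1/((105/4 + (12 - 21)/4) + (45789 - 1*(-32297))) = 1/((105/4 + (1/4)*(-9)) + (45789 + 32297)) = 1/((105/4 - 9/4) + 78086) = 1/(24 + 78086) = 1/78110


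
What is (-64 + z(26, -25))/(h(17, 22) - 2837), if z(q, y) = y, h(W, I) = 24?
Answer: 89/2813 ≈ 0.031639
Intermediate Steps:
(-64 + z(26, -25))/(h(17, 22) - 2837) = (-64 - 25)/(24 - 2837) = -89/(-2813) = -89*(-1/2813) = 89/2813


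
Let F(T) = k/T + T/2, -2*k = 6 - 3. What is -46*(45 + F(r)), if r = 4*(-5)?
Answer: -32269/20 ≈ -1613.4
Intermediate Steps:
k = -3/2 (k = -(6 - 3)/2 = -1/2*3 = -3/2 ≈ -1.5000)
r = -20
F(T) = T/2 - 3/(2*T) (F(T) = -3/(2*T) + T/2 = T/2 - 3/(2*T))
-46*(45 + F(r)) = -46*(45 + (1/2)*(-3 + (-20)**2)/(-20)) = -46*(45 + (1/2)*(-1/20)*(-3 + 400)) = -46*(45 + (1/2)*(-1/20)*397) = -46*(45 - 397/40) = -46*1403/40 = -32269/20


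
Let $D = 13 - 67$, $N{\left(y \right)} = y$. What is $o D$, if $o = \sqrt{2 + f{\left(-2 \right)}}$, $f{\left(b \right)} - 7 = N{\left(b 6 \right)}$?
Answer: $- 54 i \sqrt{3} \approx - 93.531 i$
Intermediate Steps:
$D = -54$ ($D = 13 - 67 = -54$)
$f{\left(b \right)} = 7 + 6 b$ ($f{\left(b \right)} = 7 + b 6 = 7 + 6 b$)
$o = i \sqrt{3}$ ($o = \sqrt{2 + \left(7 + 6 \left(-2\right)\right)} = \sqrt{2 + \left(7 - 12\right)} = \sqrt{2 - 5} = \sqrt{-3} = i \sqrt{3} \approx 1.732 i$)
$o D = i \sqrt{3} \left(-54\right) = - 54 i \sqrt{3}$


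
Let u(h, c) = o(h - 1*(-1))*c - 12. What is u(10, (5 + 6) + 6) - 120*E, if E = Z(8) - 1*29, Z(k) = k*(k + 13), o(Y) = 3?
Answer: -16641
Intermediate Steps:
Z(k) = k*(13 + k)
u(h, c) = -12 + 3*c (u(h, c) = 3*c - 12 = -12 + 3*c)
E = 139 (E = 8*(13 + 8) - 1*29 = 8*21 - 29 = 168 - 29 = 139)
u(10, (5 + 6) + 6) - 120*E = (-12 + 3*((5 + 6) + 6)) - 120*139 = (-12 + 3*(11 + 6)) - 16680 = (-12 + 3*17) - 16680 = (-12 + 51) - 16680 = 39 - 16680 = -16641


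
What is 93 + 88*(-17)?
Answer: -1403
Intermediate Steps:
93 + 88*(-17) = 93 - 1496 = -1403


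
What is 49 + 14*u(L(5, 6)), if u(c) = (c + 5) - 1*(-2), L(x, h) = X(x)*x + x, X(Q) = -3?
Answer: 7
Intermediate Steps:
L(x, h) = -2*x (L(x, h) = -3*x + x = -2*x)
u(c) = 7 + c (u(c) = (5 + c) + 2 = 7 + c)
49 + 14*u(L(5, 6)) = 49 + 14*(7 - 2*5) = 49 + 14*(7 - 10) = 49 + 14*(-3) = 49 - 42 = 7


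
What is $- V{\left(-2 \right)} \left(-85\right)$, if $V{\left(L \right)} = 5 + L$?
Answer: $255$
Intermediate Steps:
$- V{\left(-2 \right)} \left(-85\right) = - \left(5 - 2\right) \left(-85\right) = - 3 \left(-85\right) = \left(-1\right) \left(-255\right) = 255$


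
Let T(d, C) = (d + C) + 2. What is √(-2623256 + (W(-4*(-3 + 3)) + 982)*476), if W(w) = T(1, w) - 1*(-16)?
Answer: 2*I*√536695 ≈ 1465.2*I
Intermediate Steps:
T(d, C) = 2 + C + d (T(d, C) = (C + d) + 2 = 2 + C + d)
W(w) = 19 + w (W(w) = (2 + w + 1) - 1*(-16) = (3 + w) + 16 = 19 + w)
√(-2623256 + (W(-4*(-3 + 3)) + 982)*476) = √(-2623256 + ((19 - 4*(-3 + 3)) + 982)*476) = √(-2623256 + ((19 - 4*0) + 982)*476) = √(-2623256 + ((19 + 0) + 982)*476) = √(-2623256 + (19 + 982)*476) = √(-2623256 + 1001*476) = √(-2623256 + 476476) = √(-2146780) = 2*I*√536695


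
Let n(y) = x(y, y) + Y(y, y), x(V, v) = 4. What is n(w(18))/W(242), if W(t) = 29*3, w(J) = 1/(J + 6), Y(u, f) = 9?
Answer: 13/87 ≈ 0.14943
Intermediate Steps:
w(J) = 1/(6 + J)
W(t) = 87
n(y) = 13 (n(y) = 4 + 9 = 13)
n(w(18))/W(242) = 13/87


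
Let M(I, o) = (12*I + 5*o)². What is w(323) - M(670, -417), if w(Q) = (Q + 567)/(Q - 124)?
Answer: -7056942085/199 ≈ -3.5462e+7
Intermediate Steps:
w(Q) = (567 + Q)/(-124 + Q)
M(I, o) = (5*o + 12*I)²
w(323) - M(670, -417) = (567 + 323)/(-124 + 323) - (5*(-417) + 12*670)² = 890/199 - (-2085 + 8040)² = (1/199)*890 - 1*5955² = 890/199 - 1*35462025 = 890/199 - 35462025 = -7056942085/199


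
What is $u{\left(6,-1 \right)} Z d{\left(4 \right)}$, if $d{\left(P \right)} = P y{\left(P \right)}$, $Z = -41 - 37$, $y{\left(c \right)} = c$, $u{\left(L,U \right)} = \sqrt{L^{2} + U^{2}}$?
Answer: $- 1248 \sqrt{37} \approx -7591.3$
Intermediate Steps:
$Z = -78$ ($Z = -41 - 37 = -78$)
$d{\left(P \right)} = P^{2}$ ($d{\left(P \right)} = P P = P^{2}$)
$u{\left(6,-1 \right)} Z d{\left(4 \right)} = \sqrt{6^{2} + \left(-1\right)^{2}} \left(-78\right) 4^{2} = \sqrt{36 + 1} \left(-78\right) 16 = \sqrt{37} \left(-78\right) 16 = - 78 \sqrt{37} \cdot 16 = - 1248 \sqrt{37}$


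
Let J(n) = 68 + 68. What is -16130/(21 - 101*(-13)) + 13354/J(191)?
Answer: 3905139/45356 ≈ 86.100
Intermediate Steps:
J(n) = 136
-16130/(21 - 101*(-13)) + 13354/J(191) = -16130/(21 - 101*(-13)) + 13354/136 = -16130/(21 + 1313) + 13354*(1/136) = -16130/1334 + 6677/68 = -16130*1/1334 + 6677/68 = -8065/667 + 6677/68 = 3905139/45356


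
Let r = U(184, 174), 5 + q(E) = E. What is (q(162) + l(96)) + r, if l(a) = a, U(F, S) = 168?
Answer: 421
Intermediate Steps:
q(E) = -5 + E
r = 168
(q(162) + l(96)) + r = ((-5 + 162) + 96) + 168 = (157 + 96) + 168 = 253 + 168 = 421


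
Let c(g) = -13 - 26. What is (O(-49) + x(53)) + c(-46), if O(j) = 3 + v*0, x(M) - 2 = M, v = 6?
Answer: 19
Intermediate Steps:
x(M) = 2 + M
c(g) = -39
O(j) = 3 (O(j) = 3 + 6*0 = 3 + 0 = 3)
(O(-49) + x(53)) + c(-46) = (3 + (2 + 53)) - 39 = (3 + 55) - 39 = 58 - 39 = 19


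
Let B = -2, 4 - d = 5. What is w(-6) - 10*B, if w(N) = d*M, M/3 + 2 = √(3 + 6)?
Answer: 17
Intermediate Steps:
d = -1 (d = 4 - 1*5 = 4 - 5 = -1)
M = 3 (M = -6 + 3*√(3 + 6) = -6 + 3*√9 = -6 + 3*3 = -6 + 9 = 3)
w(N) = -3 (w(N) = -1*3 = -3)
w(-6) - 10*B = -3 - 10*(-2) = -3 + 20 = 17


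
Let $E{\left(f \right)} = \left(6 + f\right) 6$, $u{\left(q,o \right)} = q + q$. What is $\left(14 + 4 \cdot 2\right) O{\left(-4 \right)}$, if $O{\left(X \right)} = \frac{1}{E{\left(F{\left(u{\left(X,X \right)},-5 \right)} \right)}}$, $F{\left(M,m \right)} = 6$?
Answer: $\frac{11}{36} \approx 0.30556$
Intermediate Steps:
$u{\left(q,o \right)} = 2 q$
$E{\left(f \right)} = 36 + 6 f$
$O{\left(X \right)} = \frac{1}{72}$ ($O{\left(X \right)} = \frac{1}{36 + 6 \cdot 6} = \frac{1}{36 + 36} = \frac{1}{72}$)
$\left(14 + 4 \cdot 2\right) O{\left(-4 \right)} = \left(14 + 4 \cdot 2\right) \frac{1}{72} = \left(14 + 8\right) \frac{1}{72} = 22 \cdot \frac{1}{72} = \frac{11}{36}$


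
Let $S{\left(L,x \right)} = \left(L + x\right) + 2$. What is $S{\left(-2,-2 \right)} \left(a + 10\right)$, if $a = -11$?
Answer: $2$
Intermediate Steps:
$S{\left(L,x \right)} = 2 + L + x$
$S{\left(-2,-2 \right)} \left(a + 10\right) = \left(2 - 2 - 2\right) \left(-11 + 10\right) = \left(-2\right) \left(-1\right) = 2$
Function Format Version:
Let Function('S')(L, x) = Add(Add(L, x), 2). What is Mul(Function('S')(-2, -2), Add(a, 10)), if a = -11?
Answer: 2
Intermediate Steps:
Function('S')(L, x) = Add(2, L, x)
Mul(Function('S')(-2, -2), Add(a, 10)) = Mul(Add(2, -2, -2), Add(-11, 10)) = Mul(-2, -1) = 2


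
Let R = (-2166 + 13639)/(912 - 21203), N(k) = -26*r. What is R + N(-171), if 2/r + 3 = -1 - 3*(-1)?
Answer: 1043659/20291 ≈ 51.435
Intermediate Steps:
r = -2 (r = 2/(-3 + (-1 - 3*(-1))) = 2/(-3 + (-1 + 3)) = 2/(-3 + 2) = 2/(-1) = 2*(-1) = -2)
N(k) = 52 (N(k) = -26*(-2) = 52)
R = -11473/20291 (R = 11473/(-20291) = 11473*(-1/20291) = -11473/20291 ≈ -0.56542)
R + N(-171) = -11473/20291 + 52 = 1043659/20291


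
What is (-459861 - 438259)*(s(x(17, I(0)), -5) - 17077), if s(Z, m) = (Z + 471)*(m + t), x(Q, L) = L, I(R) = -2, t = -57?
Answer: 41452728600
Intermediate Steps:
s(Z, m) = (-57 + m)*(471 + Z) (s(Z, m) = (Z + 471)*(m - 57) = (471 + Z)*(-57 + m) = (-57 + m)*(471 + Z))
(-459861 - 438259)*(s(x(17, I(0)), -5) - 17077) = (-459861 - 438259)*((-26847 - 57*(-2) + 471*(-5) - 2*(-5)) - 17077) = -898120*((-26847 + 114 - 2355 + 10) - 17077) = -898120*(-29078 - 17077) = -898120*(-46155) = 41452728600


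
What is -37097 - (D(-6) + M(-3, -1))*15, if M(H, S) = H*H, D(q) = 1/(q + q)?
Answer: -148923/4 ≈ -37231.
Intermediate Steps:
D(q) = 1/(2*q)
M(H, S) = H²
-37097 - (D(-6) + M(-3, -1))*15 = -37097 - ((½)/(-6) + (-3)²)*15 = -37097 - ((½)*(-⅙) + 9)*15 = -37097 - (-1/12 + 9)*15 = -37097 - 107*15/12 = -37097 - 1*535/4 = -37097 - 535/4 = -148923/4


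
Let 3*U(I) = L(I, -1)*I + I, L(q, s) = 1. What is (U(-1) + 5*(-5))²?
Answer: 5929/9 ≈ 658.78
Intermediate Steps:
U(I) = 2*I/3 (U(I) = (1*I + I)/3 = (I + I)/3 = (2*I)/3 = 2*I/3)
(U(-1) + 5*(-5))² = ((⅔)*(-1) + 5*(-5))² = (-⅔ - 25)² = (-77/3)² = 5929/9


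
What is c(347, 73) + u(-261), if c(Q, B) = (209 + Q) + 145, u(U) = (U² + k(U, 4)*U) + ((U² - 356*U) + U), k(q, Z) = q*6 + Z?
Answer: 637280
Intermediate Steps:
k(q, Z) = Z + 6*q (k(q, Z) = 6*q + Z = Z + 6*q)
u(U) = -355*U + 2*U² + U*(4 + 6*U) (u(U) = (U² + (4 + 6*U)*U) + ((U² - 356*U) + U) = (U² + U*(4 + 6*U)) + (U² - 355*U) = -355*U + 2*U² + U*(4 + 6*U))
c(Q, B) = 354 + Q
c(347, 73) + u(-261) = (354 + 347) - 261*(-351 + 8*(-261)) = 701 - 261*(-351 - 2088) = 701 - 261*(-2439) = 701 + 636579 = 637280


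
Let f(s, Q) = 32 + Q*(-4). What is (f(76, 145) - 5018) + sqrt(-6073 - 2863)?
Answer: -5566 + 2*I*sqrt(2234) ≈ -5566.0 + 94.53*I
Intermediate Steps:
f(s, Q) = 32 - 4*Q
(f(76, 145) - 5018) + sqrt(-6073 - 2863) = ((32 - 4*145) - 5018) + sqrt(-6073 - 2863) = ((32 - 580) - 5018) + sqrt(-8936) = (-548 - 5018) + 2*I*sqrt(2234) = -5566 + 2*I*sqrt(2234)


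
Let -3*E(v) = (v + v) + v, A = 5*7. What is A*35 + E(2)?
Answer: 1223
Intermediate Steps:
A = 35
E(v) = -v (E(v) = -((v + v) + v)/3 = -(2*v + v)/3 = -v)
A*35 + E(2) = 35*35 - 1*2 = 1225 - 2 = 1223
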